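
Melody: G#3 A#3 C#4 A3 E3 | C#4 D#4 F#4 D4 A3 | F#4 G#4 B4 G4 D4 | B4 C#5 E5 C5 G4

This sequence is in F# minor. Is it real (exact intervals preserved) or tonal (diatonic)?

real

Each cell has the same semitone pattern (2, 3, -4, -5) — intervals are preserved exactly.
And A#3 lies outside F# minor, so the sequence is real rather than tonal.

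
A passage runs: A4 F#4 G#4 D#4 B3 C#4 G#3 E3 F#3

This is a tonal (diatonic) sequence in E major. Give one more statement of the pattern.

Unit = 3 notes; the statements start on A4, D#4, G#3, moving down a 5th each time.
Statement 4 starts on C#3 and keeps the same diatonic contour: C#3 A2 B2.

C#3 A2 B2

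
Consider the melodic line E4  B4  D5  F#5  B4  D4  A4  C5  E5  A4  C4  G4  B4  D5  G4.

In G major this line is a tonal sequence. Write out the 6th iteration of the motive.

With a 5-note motive the entries are E4, D4, C4, each down a 2nd from the previous.
Extending down a 2nd: B3 → A3 → G3.
From G3 the diatonic shape gives G3 D4 F#4 A4 D4.

G3 D4 F#4 A4 D4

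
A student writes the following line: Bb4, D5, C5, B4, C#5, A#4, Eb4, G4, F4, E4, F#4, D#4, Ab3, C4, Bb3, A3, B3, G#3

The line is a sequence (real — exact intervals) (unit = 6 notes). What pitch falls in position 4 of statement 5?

G2

With 6-note cells, note 4 of each statement runs B4, E4, A3.
Extending down a 5th: D3 → G2.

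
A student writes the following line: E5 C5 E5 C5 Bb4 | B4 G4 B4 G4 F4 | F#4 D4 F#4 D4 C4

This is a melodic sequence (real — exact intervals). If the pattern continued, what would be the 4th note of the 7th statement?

With 5-note cells, note 4 of each statement runs C5, G4, D4.
Each moves down a 4th. Continuing: A3 → E3 → B2 → F#2.

F#2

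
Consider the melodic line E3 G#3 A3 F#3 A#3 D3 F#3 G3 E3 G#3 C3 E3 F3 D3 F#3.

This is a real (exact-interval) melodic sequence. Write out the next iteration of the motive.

Bb2 D3 Eb3 C3 E3

With a 5-note motive the entries are E3, D3, C3, each down a 2nd from the previous.
So cell 4 is Bb2 D3 Eb3 C3 E3.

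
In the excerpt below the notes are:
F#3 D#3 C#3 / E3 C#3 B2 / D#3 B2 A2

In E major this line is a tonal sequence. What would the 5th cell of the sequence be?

The 3-note cells begin on F#3, E3, D#3 — each down a 2nd from the last.
Extending down a 2nd: C#3 → B2.
So cell 5 is B2 G#2 F#2.

B2 G#2 F#2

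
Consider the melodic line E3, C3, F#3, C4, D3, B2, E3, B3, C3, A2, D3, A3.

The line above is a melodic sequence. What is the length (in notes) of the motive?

4

There are 12 notes; a 4-note unit gives 3 cells:
E3 C3 F#3 C4 | D3 B2 E3 B3 | C3 A2 D3 A3
Each cell is the previous one down a 2nd — so the unit is 4 notes.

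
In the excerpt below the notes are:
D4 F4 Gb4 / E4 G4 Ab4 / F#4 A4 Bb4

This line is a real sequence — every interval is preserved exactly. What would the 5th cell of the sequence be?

With a 3-note motive the entries are D4, E4, F#4, each up a 2nd from the previous.
Continuing the starts: G#4 → A#4.
Statement 5 starts on A#4 and keeps the same exact contour: A#4 C#5 D5.

A#4 C#5 D5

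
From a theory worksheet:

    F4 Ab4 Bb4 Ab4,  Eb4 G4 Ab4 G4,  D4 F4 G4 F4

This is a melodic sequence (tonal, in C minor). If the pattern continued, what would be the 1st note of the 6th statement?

With 4-note cells, note 1 of each statement runs F4, Eb4, D4.
Each moves down a 2nd. Continuing: C4 → Bb3 → Ab3.

Ab3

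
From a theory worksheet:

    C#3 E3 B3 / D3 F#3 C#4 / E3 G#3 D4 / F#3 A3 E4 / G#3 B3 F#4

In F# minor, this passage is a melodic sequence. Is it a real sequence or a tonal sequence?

Every note is diatonic to F# minor.
Cell 1 has +3 semitones from note 1 to 2, but cell 2 has +4 — the interval quality changes while the contour stays the same, which is the hallmark of a tonal sequence.

tonal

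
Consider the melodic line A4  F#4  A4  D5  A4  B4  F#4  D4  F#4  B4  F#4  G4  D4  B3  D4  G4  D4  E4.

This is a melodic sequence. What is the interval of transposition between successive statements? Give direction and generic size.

down a 3rd

The 6-note cells begin on A4, F#4, D4 — each down a 3rd from the last.
From A4 to F#4: down a 3rd.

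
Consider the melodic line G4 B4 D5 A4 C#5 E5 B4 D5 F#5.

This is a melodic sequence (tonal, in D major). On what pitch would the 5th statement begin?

D5

With a 3-note motive the entries are G4, A4, B4, each up a 2nd from the previous.
Extending the heads up a 2nd: C#5 → D5.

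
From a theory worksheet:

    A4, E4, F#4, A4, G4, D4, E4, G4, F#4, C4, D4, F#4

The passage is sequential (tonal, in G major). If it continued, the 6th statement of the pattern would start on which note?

Taking 4-note groups, the heads are A4, G4, F#4: the pattern moves down a 2nd.
Extending the heads down a 2nd: E4 → D4 → C4.

C4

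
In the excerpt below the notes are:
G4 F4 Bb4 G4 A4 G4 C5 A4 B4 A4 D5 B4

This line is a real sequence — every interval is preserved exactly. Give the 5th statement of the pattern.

Unit = 4 notes; the statements start on G4, A4, B4, moving up a 2nd each time.
Continuing the starts: C#5 → D#5.
From D#5 the exact shape gives D#5 C#5 F#5 D#5.

D#5 C#5 F#5 D#5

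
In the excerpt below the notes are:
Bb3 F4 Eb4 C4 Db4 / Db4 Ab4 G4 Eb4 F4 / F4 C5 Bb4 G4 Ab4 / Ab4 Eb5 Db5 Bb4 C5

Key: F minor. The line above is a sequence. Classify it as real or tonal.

Every note is diatonic to F minor.
Cell 1 has -2 semitones from note 2 to 3, but cell 2 has -1 — the interval quality changes while the contour stays the same, which is the hallmark of a tonal sequence.

tonal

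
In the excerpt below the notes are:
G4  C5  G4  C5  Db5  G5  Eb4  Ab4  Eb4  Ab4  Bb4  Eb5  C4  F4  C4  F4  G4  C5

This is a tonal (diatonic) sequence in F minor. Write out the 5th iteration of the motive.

The 6-note cells begin on G4, Eb4, C4 — each down a 3rd from the last.
Extending down a 3rd: Ab3 → F3.
From F3 the diatonic shape gives F3 Bb3 F3 Bb3 C4 F4.

F3 Bb3 F3 Bb3 C4 F4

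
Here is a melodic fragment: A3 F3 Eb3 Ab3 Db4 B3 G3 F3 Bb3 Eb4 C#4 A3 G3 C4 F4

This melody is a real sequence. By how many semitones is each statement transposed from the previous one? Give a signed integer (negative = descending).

Unit = 5 notes; the statements start on A3, B3, C#4, moving up a 2nd each time.
Counting half-steps from A3 to B3: 2.

2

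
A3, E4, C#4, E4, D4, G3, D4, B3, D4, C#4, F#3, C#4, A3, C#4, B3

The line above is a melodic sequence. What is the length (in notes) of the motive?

5

Try groups of 5 (3 cells in 15 notes):
A3 E4 C#4 E4 D4 | G3 D4 B3 D4 C#4 | F#3 C#4 A3 C#4 B3
Every group is a transposition down a 2nd of the one before; no shorter unit works.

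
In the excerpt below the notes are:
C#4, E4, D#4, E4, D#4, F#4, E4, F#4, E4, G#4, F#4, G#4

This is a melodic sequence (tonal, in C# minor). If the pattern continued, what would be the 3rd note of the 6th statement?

With 4-note cells, note 3 of each statement runs D#4, E4, F#4.
Extending up a 2nd: G#4 → A4 → B4.

B4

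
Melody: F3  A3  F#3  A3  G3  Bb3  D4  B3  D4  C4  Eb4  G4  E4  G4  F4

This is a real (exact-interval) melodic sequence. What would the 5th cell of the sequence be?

With a 5-note motive the entries are F3, Bb3, Eb4, each up a 4th from the previous.
Extending up a 4th: Ab4 → Db5.
From Db5 the exact shape gives Db5 F5 D5 F5 Eb5.

Db5 F5 D5 F5 Eb5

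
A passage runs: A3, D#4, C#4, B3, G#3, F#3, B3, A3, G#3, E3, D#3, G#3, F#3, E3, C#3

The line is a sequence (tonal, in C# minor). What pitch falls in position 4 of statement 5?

A2

The unit is 5 notes. Position-4 pitches of the 3 shown cells: B3, G#3, E3.
Carrying that down a 3rd forward: C#3 → A2.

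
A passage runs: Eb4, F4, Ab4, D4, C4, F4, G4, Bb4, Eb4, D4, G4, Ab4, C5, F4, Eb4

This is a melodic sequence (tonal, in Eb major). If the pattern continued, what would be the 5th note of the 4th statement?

With 5-note cells, note 5 of each statement runs C4, D4, Eb4.
Each moves up a 2nd; the next is F4.

F4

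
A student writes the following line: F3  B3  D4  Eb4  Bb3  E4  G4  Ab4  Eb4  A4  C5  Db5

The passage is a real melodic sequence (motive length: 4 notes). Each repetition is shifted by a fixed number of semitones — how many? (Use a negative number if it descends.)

Unit = 4 notes; the statements start on F3, Bb3, Eb4, moving up a 4th each time.
F3 to Bb3 spans +5 semitones.

5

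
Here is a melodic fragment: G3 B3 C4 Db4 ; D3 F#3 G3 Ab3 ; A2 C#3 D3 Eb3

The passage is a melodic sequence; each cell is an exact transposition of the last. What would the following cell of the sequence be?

E2 G#2 A2 Bb2

The 4-note cells begin on G3, D3, A2 — each down a 4th from the last.
Statement 4 starts on E2 and keeps the same exact contour: E2 G#2 A2 Bb2.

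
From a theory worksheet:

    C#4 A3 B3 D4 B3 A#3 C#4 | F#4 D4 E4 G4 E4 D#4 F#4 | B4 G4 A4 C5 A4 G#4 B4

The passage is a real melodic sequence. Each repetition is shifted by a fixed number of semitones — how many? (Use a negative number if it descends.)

5

The 7-note cells begin on C#4, F#4, B4 — each up a 4th from the last.
C#4 to F#4 spans +5 semitones.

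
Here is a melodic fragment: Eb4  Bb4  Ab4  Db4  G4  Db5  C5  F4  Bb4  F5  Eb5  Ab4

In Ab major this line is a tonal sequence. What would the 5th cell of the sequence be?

F5 C6 Bb5 Eb5

With a 4-note motive the entries are Eb4, G4, Bb4, each up a 3rd from the previous.
Continuing the starts: Db5 → F5.
Statement 5 starts on F5 and keeps the same diatonic contour: F5 C6 Bb5 Eb5.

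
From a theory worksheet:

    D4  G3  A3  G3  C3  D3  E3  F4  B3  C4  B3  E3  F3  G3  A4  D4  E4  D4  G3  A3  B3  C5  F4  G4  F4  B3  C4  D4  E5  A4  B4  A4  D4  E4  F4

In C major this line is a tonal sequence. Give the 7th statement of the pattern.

Unit = 7 notes; the statements start on D4, F4, A4, C5, E5, moving up a 3rd each time.
Continuing the starts: G5 → B5.
So cell 7 is B5 E5 F5 E5 A4 B4 C5.

B5 E5 F5 E5 A4 B4 C5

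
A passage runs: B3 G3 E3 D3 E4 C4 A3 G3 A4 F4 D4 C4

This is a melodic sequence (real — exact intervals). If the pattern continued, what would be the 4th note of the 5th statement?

Grouping in 4s, the 4th note of each cell is D3, G3, C4.
Extending up a 4th: F4 → Bb4.

Bb4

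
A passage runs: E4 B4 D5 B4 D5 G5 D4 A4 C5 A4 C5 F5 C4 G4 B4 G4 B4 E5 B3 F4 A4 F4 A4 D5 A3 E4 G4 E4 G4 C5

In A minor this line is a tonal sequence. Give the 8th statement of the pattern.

Taking 6-note groups, the heads are E4, D4, C4, B3, A3: the pattern moves down a 2nd.
Continuing the starts: G3 → F3 → E3.
Statement 8 starts on E3 and keeps the same diatonic contour: E3 B3 D4 B3 D4 G4.

E3 B3 D4 B3 D4 G4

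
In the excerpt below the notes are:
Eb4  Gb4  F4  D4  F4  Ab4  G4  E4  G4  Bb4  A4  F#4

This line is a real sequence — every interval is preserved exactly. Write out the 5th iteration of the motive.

B4 D5 C#5 A#4

Unit = 4 notes; the statements start on Eb4, F4, G4, moving up a 2nd each time.
Continuing the starts: A4 → B4.
From B4 the exact shape gives B4 D5 C#5 A#4.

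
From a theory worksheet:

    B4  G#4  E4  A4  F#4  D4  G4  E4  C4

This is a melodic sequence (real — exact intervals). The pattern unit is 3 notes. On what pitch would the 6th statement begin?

Unit = 3 notes; the statements start on B4, A4, G4, moving down a 2nd each time.
Continuing: F4 → Eb4 → Db4. Statement 6 starts on Db4.

Db4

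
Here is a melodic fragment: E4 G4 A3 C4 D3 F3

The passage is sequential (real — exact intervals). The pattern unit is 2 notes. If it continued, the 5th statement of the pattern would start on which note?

The 2-note cells begin on E4, A3, D3 — each down a 5th from the last.
Extending the heads down a 5th: G2 → C2.

C2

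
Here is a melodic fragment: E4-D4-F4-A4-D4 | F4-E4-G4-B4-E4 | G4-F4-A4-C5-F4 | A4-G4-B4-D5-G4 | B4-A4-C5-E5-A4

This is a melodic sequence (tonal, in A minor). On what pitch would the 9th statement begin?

F5

Taking 5-note groups, the heads are E4, F4, G4, A4, B4: the pattern moves up a 2nd.
Continuing: C5 → D5 → E5 → F5. Statement 9 starts on F5.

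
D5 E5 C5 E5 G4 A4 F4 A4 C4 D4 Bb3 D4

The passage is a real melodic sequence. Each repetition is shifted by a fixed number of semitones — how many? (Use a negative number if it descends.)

-7

Unit = 4 notes; the statements start on D5, G4, C4, moving down a 5th each time.
D5 to G4 spans -7 semitones.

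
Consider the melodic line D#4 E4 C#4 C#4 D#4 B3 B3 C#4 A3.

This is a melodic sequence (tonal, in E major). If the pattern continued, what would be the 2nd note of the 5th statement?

A3

The unit is 3 notes. Position-2 pitches of the 3 shown cells: E4, D#4, C#4.
Carrying that down a 2nd forward: B3 → A3.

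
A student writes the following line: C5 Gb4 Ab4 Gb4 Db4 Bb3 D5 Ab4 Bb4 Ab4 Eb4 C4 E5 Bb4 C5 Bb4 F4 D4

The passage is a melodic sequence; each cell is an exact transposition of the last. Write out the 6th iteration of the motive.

A#5 E5 F#5 E5 B4 G#4

The 6-note cells begin on C5, D5, E5 — each up a 2nd from the last.
Extending up a 2nd: F#5 → G#5 → A#5.
From A#5 the exact shape gives A#5 E5 F#5 E5 B4 G#4.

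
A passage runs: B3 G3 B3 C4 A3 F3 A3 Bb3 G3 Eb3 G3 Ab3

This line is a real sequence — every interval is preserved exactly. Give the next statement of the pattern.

Unit = 4 notes; the statements start on B3, A3, G3, moving down a 2nd each time.
So cell 4 is F3 Db3 F3 Gb3.

F3 Db3 F3 Gb3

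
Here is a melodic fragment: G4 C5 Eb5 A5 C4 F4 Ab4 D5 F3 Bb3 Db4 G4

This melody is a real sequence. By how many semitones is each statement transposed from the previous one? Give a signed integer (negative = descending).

Taking 4-note groups, the heads are G4, C4, F3: the pattern moves down a 5th.
G4→C4 is 60 − 67 = -7 semitones.

-7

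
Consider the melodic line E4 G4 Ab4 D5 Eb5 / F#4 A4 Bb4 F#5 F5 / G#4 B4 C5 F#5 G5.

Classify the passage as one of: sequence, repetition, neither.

Note 4 of cell 2 is F#5; if this were a sequence it would be E5. No unit length gives a consistent transposition pattern.

neither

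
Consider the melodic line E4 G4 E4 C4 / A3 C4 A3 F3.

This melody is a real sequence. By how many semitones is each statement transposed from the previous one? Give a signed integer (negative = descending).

-7

The 4-note cells begin on E4, A3 — each down a 5th from the last.
Counting half-steps from E4 to A3: -7.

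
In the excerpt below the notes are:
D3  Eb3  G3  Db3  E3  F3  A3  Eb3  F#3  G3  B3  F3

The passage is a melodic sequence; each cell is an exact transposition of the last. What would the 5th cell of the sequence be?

With a 4-note motive the entries are D3, E3, F#3, each up a 2nd from the previous.
Carrying on: G#3 → A#3.
Statement 5 starts on A#3 and keeps the same exact contour: A#3 B3 D#4 A3.

A#3 B3 D#4 A3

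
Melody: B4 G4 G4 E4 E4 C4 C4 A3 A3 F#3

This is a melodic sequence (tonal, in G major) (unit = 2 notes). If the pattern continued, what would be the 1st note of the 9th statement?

With 2-note cells, note 1 of each statement runs B4, G4, E4, C4, A3.
Carrying that down a 3rd forward: F#3 → D3 → B2 → G2.

G2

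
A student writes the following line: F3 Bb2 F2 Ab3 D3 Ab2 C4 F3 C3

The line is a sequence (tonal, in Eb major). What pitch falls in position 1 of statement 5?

G4

Grouping in 3s, the 1st note of each cell is F3, Ab3, C4.
Extending up a 3rd: Eb4 → G4.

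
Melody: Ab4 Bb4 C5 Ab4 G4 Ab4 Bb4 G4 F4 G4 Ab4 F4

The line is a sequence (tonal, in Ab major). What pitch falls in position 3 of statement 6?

Eb4

The unit is 4 notes. Position-3 pitches of the 3 shown cells: C5, Bb4, Ab4.
Each moves down a 2nd. Continuing: G4 → F4 → Eb4.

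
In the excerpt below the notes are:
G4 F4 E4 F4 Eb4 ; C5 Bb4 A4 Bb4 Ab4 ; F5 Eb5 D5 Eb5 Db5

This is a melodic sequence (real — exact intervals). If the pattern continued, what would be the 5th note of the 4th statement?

Gb5

Grouping in 5s, the 5th note of each cell is Eb4, Ab4, Db5.
Each moves up a 4th; the next is Gb5.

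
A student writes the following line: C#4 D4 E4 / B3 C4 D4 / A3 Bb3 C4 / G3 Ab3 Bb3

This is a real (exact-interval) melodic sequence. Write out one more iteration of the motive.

The 3-note cells begin on C#4, B3, A3, G3 — each down a 2nd from the last.
From F3 the exact shape gives F3 Gb3 Ab3.

F3 Gb3 Ab3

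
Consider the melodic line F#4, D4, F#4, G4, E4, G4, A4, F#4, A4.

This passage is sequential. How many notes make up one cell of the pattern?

3

There are 9 notes; a 3-note unit gives 3 cells:
F#4 D4 F#4 | G4 E4 G4 | A4 F#4 A4
Every group is a transposition up a 2nd of the one before; no shorter unit works.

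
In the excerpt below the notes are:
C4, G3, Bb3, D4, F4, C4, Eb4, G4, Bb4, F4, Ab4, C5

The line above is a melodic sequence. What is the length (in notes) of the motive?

4

There are 12 notes; a 4-note unit gives 3 cells:
C4 G3 Bb3 D4 | F4 C4 Eb4 G4 | Bb4 F4 Ab4 C5
Every group is a transposition up a 4th of the one before; no shorter unit works.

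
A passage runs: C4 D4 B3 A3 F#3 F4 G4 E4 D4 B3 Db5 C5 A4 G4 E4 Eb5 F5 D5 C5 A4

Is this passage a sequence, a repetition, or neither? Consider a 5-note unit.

Note 1 of cell 3 is Db5; if this were a sequence it would be Bb4. No unit length gives a consistent transposition pattern.

neither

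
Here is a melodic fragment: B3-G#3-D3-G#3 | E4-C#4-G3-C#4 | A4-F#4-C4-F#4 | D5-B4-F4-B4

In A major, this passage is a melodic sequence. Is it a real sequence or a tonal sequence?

Each cell has the same semitone pattern (-3, -6, 6) — intervals are preserved exactly.
And G3 lies outside A major, so the sequence is real rather than tonal.

real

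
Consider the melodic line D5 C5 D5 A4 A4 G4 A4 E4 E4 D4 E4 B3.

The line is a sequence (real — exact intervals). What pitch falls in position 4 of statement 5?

C#3

The unit is 4 notes. Position-4 pitches of the 3 shown cells: A4, E4, B3.
Extending down a 4th: F#3 → C#3.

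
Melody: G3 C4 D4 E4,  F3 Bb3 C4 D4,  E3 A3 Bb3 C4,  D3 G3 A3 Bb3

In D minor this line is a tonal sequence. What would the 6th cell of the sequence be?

Bb2 E3 F3 G3

The 4-note cells begin on G3, F3, E3, D3 — each down a 2nd from the last.
Carrying on: C3 → Bb2.
From Bb2 the diatonic shape gives Bb2 E3 F3 G3.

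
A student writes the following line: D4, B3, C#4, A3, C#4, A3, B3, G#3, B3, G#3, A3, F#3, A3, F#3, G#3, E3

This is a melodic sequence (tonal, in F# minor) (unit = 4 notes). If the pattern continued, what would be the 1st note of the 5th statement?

G#3

With 4-note cells, note 1 of each statement runs D4, C#4, B3, A3.
One more down a 2nd gives G#3.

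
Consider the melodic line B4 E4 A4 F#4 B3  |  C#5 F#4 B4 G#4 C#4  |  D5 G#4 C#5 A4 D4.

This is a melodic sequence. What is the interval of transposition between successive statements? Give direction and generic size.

up a 2nd

With a 5-note motive the entries are B4, C#5, D5, each up a 2nd from the previous.
From B4 to C#5: up a 2nd.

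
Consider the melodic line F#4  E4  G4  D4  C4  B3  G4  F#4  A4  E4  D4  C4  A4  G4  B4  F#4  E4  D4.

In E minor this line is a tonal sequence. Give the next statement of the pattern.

Taking 6-note groups, the heads are F#4, G4, A4: the pattern moves up a 2nd.
Statement 4 starts on B4 and keeps the same diatonic contour: B4 A4 C5 G4 F#4 E4.

B4 A4 C5 G4 F#4 E4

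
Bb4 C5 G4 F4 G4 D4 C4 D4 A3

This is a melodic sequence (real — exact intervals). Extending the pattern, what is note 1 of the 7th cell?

The unit is 3 notes. Position-1 pitches of the 3 shown cells: Bb4, F4, C4.
Extending down a 4th: G3 → D3 → A2 → E2.

E2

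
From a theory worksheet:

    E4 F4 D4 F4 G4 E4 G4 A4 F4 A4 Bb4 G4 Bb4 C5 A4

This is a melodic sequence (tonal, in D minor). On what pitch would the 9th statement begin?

F5

Taking 3-note groups, the heads are E4, F4, G4, A4, Bb4: the pattern moves up a 2nd.
Extending the heads up a 2nd: C5 → D5 → E5 → F5.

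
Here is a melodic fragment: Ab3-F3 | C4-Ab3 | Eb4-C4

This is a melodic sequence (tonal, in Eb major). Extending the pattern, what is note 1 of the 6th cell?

D5

With 2-note cells, note 1 of each statement runs Ab3, C4, Eb4.
Carrying that up a 3rd forward: G4 → Bb4 → D5.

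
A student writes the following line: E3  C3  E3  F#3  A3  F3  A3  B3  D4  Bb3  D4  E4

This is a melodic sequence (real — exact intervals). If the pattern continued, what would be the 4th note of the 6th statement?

With 4-note cells, note 4 of each statement runs F#3, B3, E4.
Extending up a 4th: A4 → D5 → G5.

G5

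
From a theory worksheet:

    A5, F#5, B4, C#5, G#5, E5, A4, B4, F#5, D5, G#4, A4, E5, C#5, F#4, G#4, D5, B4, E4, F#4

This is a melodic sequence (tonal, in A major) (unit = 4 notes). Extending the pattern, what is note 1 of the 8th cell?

A4

With 4-note cells, note 1 of each statement runs A5, G#5, F#5, E5, D5.
Each moves down a 2nd. Continuing: C#5 → B4 → A4.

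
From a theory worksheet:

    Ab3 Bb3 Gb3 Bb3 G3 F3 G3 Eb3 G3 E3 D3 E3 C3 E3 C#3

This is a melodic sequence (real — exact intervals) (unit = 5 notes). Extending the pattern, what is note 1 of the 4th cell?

The unit is 5 notes. Position-1 pitches of the 3 shown cells: Ab3, F3, D3.
Each moves down a 3rd; the next is B2.

B2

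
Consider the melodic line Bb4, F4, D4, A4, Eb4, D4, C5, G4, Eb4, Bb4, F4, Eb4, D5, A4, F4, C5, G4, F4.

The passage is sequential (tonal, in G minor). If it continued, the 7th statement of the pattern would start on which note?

The 6-note cells begin on Bb4, C5, D5 — each up a 2nd from the last.
Continuing: Eb5 → F5 → G5 → A5. Statement 7 starts on A5.

A5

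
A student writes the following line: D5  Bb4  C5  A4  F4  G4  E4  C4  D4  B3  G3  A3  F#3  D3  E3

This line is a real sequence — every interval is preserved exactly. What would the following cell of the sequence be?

The 3-note cells begin on D5, A4, E4, B3, F#3 — each down a 4th from the last.
Statement 6 starts on C#3 and keeps the same exact contour: C#3 A2 B2.

C#3 A2 B2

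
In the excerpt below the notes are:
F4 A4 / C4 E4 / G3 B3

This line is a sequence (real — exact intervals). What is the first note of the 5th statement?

A2

The 2-note cells begin on F4, C4, G3 — each down a 4th from the last.
Continuing: D3 → A2. Statement 5 starts on A2.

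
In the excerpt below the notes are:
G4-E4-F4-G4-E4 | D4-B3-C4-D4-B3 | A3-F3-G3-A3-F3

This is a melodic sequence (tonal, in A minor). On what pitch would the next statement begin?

Taking 5-note groups, the heads are G4, D4, A3: the pattern moves down a 4th.
The next head, down a 4th from A3, is E3.

E3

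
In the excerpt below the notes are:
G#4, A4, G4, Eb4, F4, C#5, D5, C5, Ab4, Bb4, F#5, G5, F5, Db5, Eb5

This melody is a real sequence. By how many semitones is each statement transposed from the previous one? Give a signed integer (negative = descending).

With a 5-note motive the entries are G#4, C#5, F#5, each up a 4th from the previous.
Counting half-steps from G#4 to C#5: 5.

5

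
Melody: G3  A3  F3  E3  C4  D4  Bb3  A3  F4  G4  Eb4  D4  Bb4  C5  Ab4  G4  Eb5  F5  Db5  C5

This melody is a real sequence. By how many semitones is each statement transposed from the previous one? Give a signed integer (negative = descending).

5

With a 4-note motive the entries are G3, C4, F4, Bb4, Eb5, each up a 4th from the previous.
G3→C4 is 60 − 55 = 5 semitones.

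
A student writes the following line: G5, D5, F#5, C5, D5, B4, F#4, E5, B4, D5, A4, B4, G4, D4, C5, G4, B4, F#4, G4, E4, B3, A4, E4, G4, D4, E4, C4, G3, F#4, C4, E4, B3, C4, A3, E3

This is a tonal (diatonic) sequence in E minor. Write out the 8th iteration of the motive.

G3 D3 F#3 C3 D3 B2 F#2

Taking 7-note groups, the heads are G5, E5, C5, A4, F#4: the pattern moves down a 3rd.
Extending down a 3rd: D4 → B3 → G3.
From G3 the diatonic shape gives G3 D3 F#3 C3 D3 B2 F#2.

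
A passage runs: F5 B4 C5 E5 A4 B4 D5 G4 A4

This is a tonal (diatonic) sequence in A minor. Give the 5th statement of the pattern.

B4 E4 F4

Taking 3-note groups, the heads are F5, E5, D5: the pattern moves down a 2nd.
Carrying on: C5 → B4.
From B4 the diatonic shape gives B4 E4 F4.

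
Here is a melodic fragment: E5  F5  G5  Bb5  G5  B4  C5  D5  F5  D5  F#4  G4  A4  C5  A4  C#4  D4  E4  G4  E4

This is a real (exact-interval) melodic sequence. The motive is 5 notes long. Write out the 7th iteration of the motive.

With a 5-note motive the entries are E5, B4, F#4, C#4, each down a 4th from the previous.
Extending down a 4th: G#3 → D#3 → A#2.
Statement 7 starts on A#2 and keeps the same exact contour: A#2 B2 C#3 E3 C#3.

A#2 B2 C#3 E3 C#3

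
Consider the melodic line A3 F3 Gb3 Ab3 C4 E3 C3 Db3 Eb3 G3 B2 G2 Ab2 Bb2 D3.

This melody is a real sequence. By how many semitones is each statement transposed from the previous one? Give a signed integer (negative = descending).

With a 5-note motive the entries are A3, E3, B2, each down a 4th from the previous.
A3 to E3 spans -5 semitones.

-5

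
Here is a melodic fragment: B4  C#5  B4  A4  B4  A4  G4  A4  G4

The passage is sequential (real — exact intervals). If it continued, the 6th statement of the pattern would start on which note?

Db4

Taking 3-note groups, the heads are B4, A4, G4: the pattern moves down a 2nd.
Extending the heads down a 2nd: F4 → Eb4 → Db4.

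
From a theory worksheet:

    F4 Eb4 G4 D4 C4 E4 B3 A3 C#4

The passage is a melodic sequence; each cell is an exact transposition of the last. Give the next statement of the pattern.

G#3 F#3 A#3

With a 3-note motive the entries are F4, D4, B3, each down a 3rd from the previous.
From G#3 the exact shape gives G#3 F#3 A#3.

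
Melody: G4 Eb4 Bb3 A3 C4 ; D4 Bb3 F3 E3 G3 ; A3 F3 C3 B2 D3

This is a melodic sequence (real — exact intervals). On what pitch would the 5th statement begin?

B2

Unit = 5 notes; the statements start on G4, D4, A3, moving down a 4th each time.
Continuing: E3 → B2. Statement 5 starts on B2.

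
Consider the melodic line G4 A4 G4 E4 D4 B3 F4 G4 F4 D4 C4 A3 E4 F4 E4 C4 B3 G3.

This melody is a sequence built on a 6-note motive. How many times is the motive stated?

18 notes in groups of 6 gives 18/6 = 3 statements.
Starts: G4, F4, E4 — each down a 2nd.

3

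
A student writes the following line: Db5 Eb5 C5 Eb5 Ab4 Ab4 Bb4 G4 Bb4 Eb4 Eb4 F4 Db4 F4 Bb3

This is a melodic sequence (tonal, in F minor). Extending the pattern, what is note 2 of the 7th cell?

Ab2

Grouping in 5s, the 2nd note of each cell is Eb5, Bb4, F4.
Carrying that down a 4th forward: C4 → G3 → Db3 → Ab2.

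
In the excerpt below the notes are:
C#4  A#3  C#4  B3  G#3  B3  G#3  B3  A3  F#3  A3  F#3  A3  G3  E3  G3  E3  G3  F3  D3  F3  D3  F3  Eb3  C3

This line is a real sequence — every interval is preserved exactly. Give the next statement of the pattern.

Eb3 C3 Eb3 Db3 Bb2

Taking 5-note groups, the heads are C#4, B3, A3, G3, F3: the pattern moves down a 2nd.
So cell 6 is Eb3 C3 Eb3 Db3 Bb2.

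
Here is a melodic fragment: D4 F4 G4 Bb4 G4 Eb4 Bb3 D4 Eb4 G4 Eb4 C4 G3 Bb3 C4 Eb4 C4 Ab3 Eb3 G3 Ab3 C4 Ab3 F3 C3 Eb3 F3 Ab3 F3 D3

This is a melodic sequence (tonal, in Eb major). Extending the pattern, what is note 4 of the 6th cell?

F3

The unit is 6 notes. Position-4 pitches of the 5 shown cells: Bb4, G4, Eb4, C4, Ab3.
One more down a 3rd gives F3.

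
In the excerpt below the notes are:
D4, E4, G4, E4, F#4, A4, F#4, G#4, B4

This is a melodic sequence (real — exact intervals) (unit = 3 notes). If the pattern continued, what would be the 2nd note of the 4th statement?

With 3-note cells, note 2 of each statement runs E4, F#4, G#4.
From G#4, up a 2nd gives A#4.

A#4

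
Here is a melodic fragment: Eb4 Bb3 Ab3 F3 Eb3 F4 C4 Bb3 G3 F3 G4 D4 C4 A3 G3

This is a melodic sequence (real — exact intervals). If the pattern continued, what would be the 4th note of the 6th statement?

D#4

The unit is 5 notes. Position-4 pitches of the 3 shown cells: F3, G3, A3.
Extending up a 2nd: B3 → C#4 → D#4.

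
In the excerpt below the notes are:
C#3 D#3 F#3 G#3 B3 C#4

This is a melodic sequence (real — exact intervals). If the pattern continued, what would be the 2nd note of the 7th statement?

A5

Grouping in 2s, the 2nd note of each cell is D#3, G#3, C#4.
Carrying that up a 4th forward: F#4 → B4 → E5 → A5.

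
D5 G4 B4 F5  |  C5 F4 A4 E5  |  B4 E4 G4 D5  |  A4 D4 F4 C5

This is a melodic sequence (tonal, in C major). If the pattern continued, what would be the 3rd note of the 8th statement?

The unit is 4 notes. Position-3 pitches of the 4 shown cells: B4, A4, G4, F4.
Carrying that down a 2nd forward: E4 → D4 → C4 → B3.

B3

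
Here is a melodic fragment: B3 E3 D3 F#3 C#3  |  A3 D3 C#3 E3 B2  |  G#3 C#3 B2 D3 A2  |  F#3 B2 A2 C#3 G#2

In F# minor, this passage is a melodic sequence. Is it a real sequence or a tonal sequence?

tonal

Every note is diatonic to F# minor.
Cell 1 has -2 semitones from note 2 to 3, but cell 2 has -1 — the interval quality changes while the contour stays the same, which is the hallmark of a tonal sequence.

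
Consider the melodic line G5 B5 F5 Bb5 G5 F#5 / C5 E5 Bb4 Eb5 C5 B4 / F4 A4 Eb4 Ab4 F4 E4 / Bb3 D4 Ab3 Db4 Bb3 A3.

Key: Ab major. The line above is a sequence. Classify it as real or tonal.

Each cell has the same semitone pattern (4, -6, 5, -3, -1) — intervals are preserved exactly.
And B5 lies outside Ab major, so the sequence is real rather than tonal.

real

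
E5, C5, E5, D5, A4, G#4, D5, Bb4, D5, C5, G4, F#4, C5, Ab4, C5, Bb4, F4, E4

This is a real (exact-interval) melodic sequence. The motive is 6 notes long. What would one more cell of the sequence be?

The 6-note cells begin on E5, D5, C5 — each down a 2nd from the last.
From Bb4 the exact shape gives Bb4 Gb4 Bb4 Ab4 Eb4 D4.

Bb4 Gb4 Bb4 Ab4 Eb4 D4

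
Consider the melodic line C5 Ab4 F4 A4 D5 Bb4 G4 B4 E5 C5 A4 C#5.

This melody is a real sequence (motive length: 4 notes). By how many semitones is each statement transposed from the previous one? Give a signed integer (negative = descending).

2

Unit = 4 notes; the statements start on C5, D5, E5, moving up a 2nd each time.
C5→D5 is 74 − 72 = 2 semitones.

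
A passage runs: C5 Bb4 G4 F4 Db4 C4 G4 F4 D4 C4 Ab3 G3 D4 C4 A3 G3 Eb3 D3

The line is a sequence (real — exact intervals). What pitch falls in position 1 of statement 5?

E3

Grouping in 6s, the 1st note of each cell is C5, G4, D4.
Carrying that down a 4th forward: A3 → E3.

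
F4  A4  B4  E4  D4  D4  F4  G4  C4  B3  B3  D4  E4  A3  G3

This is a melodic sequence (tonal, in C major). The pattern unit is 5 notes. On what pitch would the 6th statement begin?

Taking 5-note groups, the heads are F4, D4, B3: the pattern moves down a 3rd.
Continuing: G3 → E3 → C3. Statement 6 starts on C3.

C3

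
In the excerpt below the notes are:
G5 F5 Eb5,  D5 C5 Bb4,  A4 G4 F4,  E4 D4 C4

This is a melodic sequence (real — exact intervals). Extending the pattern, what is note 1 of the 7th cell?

C#3

The unit is 3 notes. Position-1 pitches of the 4 shown cells: G5, D5, A4, E4.
Extending down a 4th: B3 → F#3 → C#3.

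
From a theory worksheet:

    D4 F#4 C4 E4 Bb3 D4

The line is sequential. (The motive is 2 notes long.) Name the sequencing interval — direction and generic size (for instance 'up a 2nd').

With a 2-note motive the entries are D4, C4, Bb3, each down a 2nd from the previous.
D4 to C4 is down a 2nd.

down a 2nd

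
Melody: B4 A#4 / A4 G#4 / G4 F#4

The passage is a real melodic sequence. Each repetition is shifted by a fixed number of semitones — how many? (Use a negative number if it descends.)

The 2-note cells begin on B4, A4, G4 — each down a 2nd from the last.
B4→A4 is 69 − 71 = -2 semitones.

-2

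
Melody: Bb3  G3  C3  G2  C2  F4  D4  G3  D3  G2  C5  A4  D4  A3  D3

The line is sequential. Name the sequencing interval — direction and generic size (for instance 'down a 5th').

up a 5th

Unit = 5 notes; the statements start on Bb3, F4, C5, moving up a 5th each time.
Bb3 to F4 is up a 5th.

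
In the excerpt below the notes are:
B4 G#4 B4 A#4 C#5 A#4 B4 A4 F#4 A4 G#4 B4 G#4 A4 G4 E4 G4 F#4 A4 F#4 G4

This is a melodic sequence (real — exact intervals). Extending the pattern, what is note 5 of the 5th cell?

F4

The unit is 7 notes. Position-5 pitches of the 3 shown cells: C#5, B4, A4.
Each moves down a 2nd. Continuing: G4 → F4.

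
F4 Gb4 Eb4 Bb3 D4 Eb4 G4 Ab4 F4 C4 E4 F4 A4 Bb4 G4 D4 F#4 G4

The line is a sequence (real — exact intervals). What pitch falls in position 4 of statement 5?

F#4

With 6-note cells, note 4 of each statement runs Bb3, C4, D4.
Extending up a 2nd: E4 → F#4.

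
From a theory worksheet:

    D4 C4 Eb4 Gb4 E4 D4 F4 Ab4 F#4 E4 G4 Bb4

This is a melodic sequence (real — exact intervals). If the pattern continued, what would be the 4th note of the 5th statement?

The unit is 4 notes. Position-4 pitches of the 3 shown cells: Gb4, Ab4, Bb4.
Carrying that up a 2nd forward: C5 → D5.

D5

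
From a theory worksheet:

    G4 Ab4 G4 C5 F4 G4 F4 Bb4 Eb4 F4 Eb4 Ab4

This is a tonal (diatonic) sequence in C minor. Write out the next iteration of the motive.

D4 Eb4 D4 G4

Unit = 4 notes; the statements start on G4, F4, Eb4, moving down a 2nd each time.
From D4 the diatonic shape gives D4 Eb4 D4 G4.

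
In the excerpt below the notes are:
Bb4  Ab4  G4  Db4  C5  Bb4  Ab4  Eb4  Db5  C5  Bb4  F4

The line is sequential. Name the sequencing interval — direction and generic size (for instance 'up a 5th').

With a 4-note motive the entries are Bb4, C5, Db5, each up a 2nd from the previous.
From Bb4 to C5: up a 2nd.

up a 2nd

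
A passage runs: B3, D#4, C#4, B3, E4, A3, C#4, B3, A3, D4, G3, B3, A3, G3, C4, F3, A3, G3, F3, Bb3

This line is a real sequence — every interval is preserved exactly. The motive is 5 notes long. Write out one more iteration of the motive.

Unit = 5 notes; the statements start on B3, A3, G3, F3, moving down a 2nd each time.
So cell 5 is Eb3 G3 F3 Eb3 Ab3.

Eb3 G3 F3 Eb3 Ab3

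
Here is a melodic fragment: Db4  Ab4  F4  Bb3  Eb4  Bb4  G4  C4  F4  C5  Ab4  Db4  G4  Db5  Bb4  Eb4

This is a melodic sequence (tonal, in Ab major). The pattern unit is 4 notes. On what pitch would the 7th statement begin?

C5

The 4-note cells begin on Db4, Eb4, F4, G4 — each up a 2nd from the last.
Continuing: Ab4 → Bb4 → C5. Statement 7 starts on C5.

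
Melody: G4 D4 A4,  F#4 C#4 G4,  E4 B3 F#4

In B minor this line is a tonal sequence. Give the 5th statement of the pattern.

C#4 G3 D4

With a 3-note motive the entries are G4, F#4, E4, each down a 2nd from the previous.
Carrying on: D4 → C#4.
Statement 5 starts on C#4 and keeps the same diatonic contour: C#4 G3 D4.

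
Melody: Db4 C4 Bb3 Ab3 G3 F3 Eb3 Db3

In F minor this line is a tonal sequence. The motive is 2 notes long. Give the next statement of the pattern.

With a 2-note motive the entries are Db4, Bb3, G3, Eb3, each down a 3rd from the previous.
So cell 5 is C3 Bb2.

C3 Bb2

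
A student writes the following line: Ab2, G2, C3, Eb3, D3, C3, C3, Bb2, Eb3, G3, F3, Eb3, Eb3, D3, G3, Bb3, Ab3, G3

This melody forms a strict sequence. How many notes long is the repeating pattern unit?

6

There are 18 notes; a 6-note unit gives 3 cells:
Ab2 G2 C3 Eb3 D3 C3 | C3 Bb2 Eb3 G3 F3 Eb3 | Eb3 D3 G3 Bb3 Ab3 G3
That's a consistent up a 3rd shift per cell, and no other grouping gives one.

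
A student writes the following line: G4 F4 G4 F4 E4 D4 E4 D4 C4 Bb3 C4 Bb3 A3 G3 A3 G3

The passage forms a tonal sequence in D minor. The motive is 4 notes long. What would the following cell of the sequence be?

Unit = 4 notes; the statements start on G4, E4, C4, A3, moving down a 3rd each time.
So cell 5 is F3 E3 F3 E3.

F3 E3 F3 E3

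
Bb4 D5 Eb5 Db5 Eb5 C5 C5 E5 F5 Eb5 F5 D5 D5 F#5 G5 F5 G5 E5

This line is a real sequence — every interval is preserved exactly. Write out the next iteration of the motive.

The 6-note cells begin on Bb4, C5, D5 — each up a 2nd from the last.
From E5 the exact shape gives E5 G#5 A5 G5 A5 F#5.

E5 G#5 A5 G5 A5 F#5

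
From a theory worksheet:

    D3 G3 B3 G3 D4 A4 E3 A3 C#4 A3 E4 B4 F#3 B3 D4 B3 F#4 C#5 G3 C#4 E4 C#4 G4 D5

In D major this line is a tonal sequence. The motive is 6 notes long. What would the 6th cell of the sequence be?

B3 E4 G4 E4 B4 F#5

Taking 6-note groups, the heads are D3, E3, F#3, G3: the pattern moves up a 2nd.
Continuing the starts: A3 → B3.
So cell 6 is B3 E4 G4 E4 B4 F#5.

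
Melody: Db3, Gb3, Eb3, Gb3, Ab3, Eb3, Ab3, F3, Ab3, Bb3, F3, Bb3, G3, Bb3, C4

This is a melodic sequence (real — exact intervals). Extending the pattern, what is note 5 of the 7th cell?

G#4

Grouping in 5s, the 5th note of each cell is Ab3, Bb3, C4.
Carrying that up a 2nd forward: D4 → E4 → F#4 → G#4.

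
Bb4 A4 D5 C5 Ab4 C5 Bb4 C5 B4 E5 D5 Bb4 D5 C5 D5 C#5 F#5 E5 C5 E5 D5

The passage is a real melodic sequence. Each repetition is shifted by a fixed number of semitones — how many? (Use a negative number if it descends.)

2

The 7-note cells begin on Bb4, C5, D5 — each up a 2nd from the last.
Bb4→C5 is 72 − 70 = 2 semitones.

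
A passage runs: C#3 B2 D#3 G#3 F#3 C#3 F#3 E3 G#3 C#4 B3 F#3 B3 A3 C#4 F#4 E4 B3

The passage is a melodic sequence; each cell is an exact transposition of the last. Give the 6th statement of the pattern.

D5 C5 E5 A5 G5 D5

With a 6-note motive the entries are C#3, F#3, B3, each up a 4th from the previous.
Extending up a 4th: E4 → A4 → D5.
Statement 6 starts on D5 and keeps the same exact contour: D5 C5 E5 A5 G5 D5.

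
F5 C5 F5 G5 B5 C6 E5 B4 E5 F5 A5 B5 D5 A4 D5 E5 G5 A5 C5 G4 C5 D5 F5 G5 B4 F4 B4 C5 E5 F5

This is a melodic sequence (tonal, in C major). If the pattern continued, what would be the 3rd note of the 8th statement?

F4

The unit is 6 notes. Position-3 pitches of the 5 shown cells: F5, E5, D5, C5, B4.
Extending down a 2nd: A4 → G4 → F4.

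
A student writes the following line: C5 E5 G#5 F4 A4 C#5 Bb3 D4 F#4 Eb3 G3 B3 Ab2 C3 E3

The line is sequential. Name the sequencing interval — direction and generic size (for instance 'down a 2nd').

Unit = 3 notes; the statements start on C5, F4, Bb3, Eb3, Ab2, moving down a 5th each time.
From C5 to F4: down a 5th.

down a 5th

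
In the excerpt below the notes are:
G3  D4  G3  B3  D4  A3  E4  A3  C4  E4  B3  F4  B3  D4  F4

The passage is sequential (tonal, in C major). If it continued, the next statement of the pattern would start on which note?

C4

The 5-note cells begin on G3, A3, B3 — each up a 2nd from the last.
The next head, up a 2nd from B3, is C4.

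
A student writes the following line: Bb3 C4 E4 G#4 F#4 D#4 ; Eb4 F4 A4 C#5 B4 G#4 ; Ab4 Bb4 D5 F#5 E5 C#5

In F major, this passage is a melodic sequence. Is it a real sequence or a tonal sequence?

Each cell has the same semitone pattern (2, 4, 4, -2, -3) — intervals are preserved exactly.
And G#4 lies outside F major, so the sequence is real rather than tonal.

real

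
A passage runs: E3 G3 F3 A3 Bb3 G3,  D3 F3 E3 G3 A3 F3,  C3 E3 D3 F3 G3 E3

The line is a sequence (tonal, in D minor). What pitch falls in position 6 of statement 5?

C3

The unit is 6 notes. Position-6 pitches of the 3 shown cells: G3, F3, E3.
Each moves down a 2nd. Continuing: D3 → C3.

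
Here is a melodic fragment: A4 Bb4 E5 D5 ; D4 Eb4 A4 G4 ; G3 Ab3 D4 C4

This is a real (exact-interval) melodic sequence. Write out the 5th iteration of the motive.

With a 4-note motive the entries are A4, D4, G3, each down a 5th from the previous.
Carrying on: C3 → F2.
Statement 5 starts on F2 and keeps the same exact contour: F2 Gb2 C3 Bb2.

F2 Gb2 C3 Bb2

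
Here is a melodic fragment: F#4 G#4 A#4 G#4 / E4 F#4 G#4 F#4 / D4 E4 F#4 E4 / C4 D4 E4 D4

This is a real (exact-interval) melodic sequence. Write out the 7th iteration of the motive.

Unit = 4 notes; the statements start on F#4, E4, D4, C4, moving down a 2nd each time.
Carrying on: Bb3 → Ab3 → Gb3.
From Gb3 the exact shape gives Gb3 Ab3 Bb3 Ab3.

Gb3 Ab3 Bb3 Ab3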